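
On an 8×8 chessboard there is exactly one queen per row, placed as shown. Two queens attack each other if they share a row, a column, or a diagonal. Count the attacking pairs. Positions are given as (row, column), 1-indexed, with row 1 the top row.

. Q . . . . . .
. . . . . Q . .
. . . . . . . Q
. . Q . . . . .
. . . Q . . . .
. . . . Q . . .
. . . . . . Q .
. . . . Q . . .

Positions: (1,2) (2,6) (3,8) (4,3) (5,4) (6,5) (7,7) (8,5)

5

Same column: (6,5)–(8,5) (column 5).
Same diagonal: (3,8)–(6,5) (|3−6| = |8−5| = 3); (4,3)–(5,4) (|4−5| = |3−4| = 1); (4,3)–(6,5) (|4−6| = |3−5| = 2); (5,4)–(6,5) (|5−6| = |4−5| = 1).
Total attacking pairs: 5.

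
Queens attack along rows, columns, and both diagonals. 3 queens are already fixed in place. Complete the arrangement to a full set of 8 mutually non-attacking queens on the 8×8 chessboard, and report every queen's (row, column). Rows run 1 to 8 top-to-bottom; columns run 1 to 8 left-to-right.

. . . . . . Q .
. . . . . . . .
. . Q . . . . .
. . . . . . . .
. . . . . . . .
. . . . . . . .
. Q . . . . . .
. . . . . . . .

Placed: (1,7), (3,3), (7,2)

(1,7) (2,1) (3,3) (4,8) (5,6) (6,4) (7,2) (8,5)

Row 2: attacked by (1,7)→{6,7,8}; (3,3)→{2,3,4}; (7,2)→{2,7}. Safe: 1, 5. Place at column 1.
Row 4: attacked by (1,7)→{4,7}; (2,1)→{1,3}; (3,3)→{2,3,4}; (7,2)→{2,5}. Safe: 6, 8. Place at column 8.
Row 5: attacked by (1,7)→{3,7}; (2,1)→{1,4}; (3,3)→{1,3,5}; (4,8)→{7,8}; (7,2)→{2,4}. Safe: 6. Place at column 6.
Row 6: attacked by (1,7)→{2,7}; (2,1)→{1,5}; (3,3)→{3,6}; (4,8)→{6,8}; (5,6)→{5,6,7}; (7,2)→{1,2,3}. Safe: 4. Place at column 4.
Row 8: attacked by (1,7)→{7}; (2,1)→{1,7}; (3,3)→{3,8}; (4,8)→{4,8}; (5,6)→{3,6}; (6,4)→{2,4,6}; (7,2)→{1,2,3}. Safe: 5. Place at column 5.
Columns [7, 1, 3, 8, 6, 4, 2, 5], r−c [-6, 1, 0, -4, -1, 2, 5, 3], r+c [8, 3, 6, 12, 11, 10, 9, 13] are all distinct, so no two queens attack.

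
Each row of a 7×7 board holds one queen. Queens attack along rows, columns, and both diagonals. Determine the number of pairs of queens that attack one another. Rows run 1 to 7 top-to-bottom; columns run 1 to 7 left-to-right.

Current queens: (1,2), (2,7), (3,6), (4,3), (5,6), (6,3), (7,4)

Same column: (3,6)–(5,6) (column 6); (4,3)–(6,3) (column 3).
Same diagonal: (1,2)–(5,6) (|1−5| = |2−6| = 4); (2,7)–(3,6) (|2−3| = |7−6| = 1); (2,7)–(6,3) (|2−6| = |7−3| = 4); (3,6)–(6,3) (|3−6| = |6−3| = 3); (5,6)–(7,4) (|5−7| = |6−4| = 2); (6,3)–(7,4) (|6−7| = |3−4| = 1).
Total attacking pairs: 8.

8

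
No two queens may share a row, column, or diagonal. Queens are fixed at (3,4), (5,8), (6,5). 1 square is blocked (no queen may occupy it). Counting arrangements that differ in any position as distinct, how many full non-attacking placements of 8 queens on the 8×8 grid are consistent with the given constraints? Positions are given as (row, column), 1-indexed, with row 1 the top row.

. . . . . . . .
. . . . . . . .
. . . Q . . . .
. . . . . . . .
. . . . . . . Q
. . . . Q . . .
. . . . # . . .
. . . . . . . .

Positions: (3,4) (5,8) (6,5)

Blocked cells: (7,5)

Branch on row 1: col 1 → 0; col 3 → 2; col 7 → 1.
Sum: 0 + 2 + 1 = 3.

3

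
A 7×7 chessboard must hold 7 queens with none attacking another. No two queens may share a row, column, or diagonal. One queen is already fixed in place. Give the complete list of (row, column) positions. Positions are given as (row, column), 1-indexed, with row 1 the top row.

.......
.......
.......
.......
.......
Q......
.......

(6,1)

(1,2) (2,6) (3,3) (4,7) (5,4) (6,1) (7,5)

Row 1: attacked by (6,1)→{1,6}. Safe: 2, 3, 4, 5, 7. Place at column 2.
Row 2: attacked by (1,2)→{1,2,3}; (6,1)→{1,5}. Safe: 4, 6, 7. Place at column 6.
Row 3: attacked by (1,2)→{2,4}; (2,6)→{5,6,7}; (6,1)→{1,4}. Safe: 3. Place at column 3.
Row 4: attacked by (1,2)→{2,5}; (2,6)→{4,6}; (3,3)→{2,3,4}; (6,1)→{1,3}. Safe: 7. Place at column 7.
Row 5: attacked by (1,2)→{2,6}; (2,6)→{3,6}; (3,3)→{1,3,5}; (4,7)→{6,7}; (6,1)→{1,2}. Safe: 4. Place at column 4.
Row 7: attacked by (1,2)→{2}; (2,6)→{1,6}; (3,3)→{3,7}; (4,7)→{4,7}; (5,4)→{2,4,6}; (6,1)→{1,2}. Safe: 5. Place at column 5.
Columns [2, 6, 3, 7, 4, 1, 5], r−c [-1, -4, 0, -3, 1, 5, 2], r+c [3, 8, 6, 11, 9, 7, 12] are all distinct, so no two queens attack.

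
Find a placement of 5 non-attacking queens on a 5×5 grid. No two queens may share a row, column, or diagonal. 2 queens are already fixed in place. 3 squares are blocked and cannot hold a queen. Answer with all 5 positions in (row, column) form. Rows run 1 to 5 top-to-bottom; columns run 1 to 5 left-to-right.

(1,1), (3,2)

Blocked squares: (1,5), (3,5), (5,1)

Row 2: attacked by (1,1)→{1,2}; (3,2)→{1,2,3}. Safe: 4, 5. Place at column 4.
Row 4: attacked by (1,1)→{1,4}; (2,4)→{2,4}; (3,2)→{1,2,3}. Safe: 5. Place at column 5.
Row 5: attacked by (1,1)→{1,5}; (2,4)→{1,4}; (3,2)→{2,4}; (4,5)→{4,5}. Blocked: 1. Safe: 3. Place at column 3.
Columns [1, 4, 2, 5, 3], r−c [0, -2, 1, -1, 2], r+c [2, 6, 5, 9, 8] are all distinct, so no two queens attack.

(1,1) (2,4) (3,2) (4,5) (5,3)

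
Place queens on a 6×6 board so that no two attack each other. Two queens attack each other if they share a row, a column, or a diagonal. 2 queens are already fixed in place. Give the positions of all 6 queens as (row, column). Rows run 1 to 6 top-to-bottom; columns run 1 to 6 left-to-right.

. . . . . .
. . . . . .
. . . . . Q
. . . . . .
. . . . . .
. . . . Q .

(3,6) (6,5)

Row 1: attacked by (3,6)→{4,6}; (6,5)→{5}. Safe: 1, 2, 3. Place at column 2.
Row 2: attacked by (1,2)→{1,2,3}; (3,6)→{5,6}; (6,5)→{1,5}. Safe: 4. Place at column 4.
Row 4: attacked by (1,2)→{2,5}; (2,4)→{2,4,6}; (3,6)→{5,6}; (6,5)→{3,5}. Safe: 1. Place at column 1.
Row 5: attacked by (1,2)→{2,6}; (2,4)→{1,4}; (3,6)→{4,6}; (4,1)→{1,2}; (6,5)→{4,5,6}. Safe: 3. Place at column 3.
Columns [2, 4, 6, 1, 3, 5], r−c [-1, -2, -3, 3, 2, 1], r+c [3, 6, 9, 5, 8, 11] are all distinct, so no two queens attack.

(1,2) (2,4) (3,6) (4,1) (5,3) (6,5)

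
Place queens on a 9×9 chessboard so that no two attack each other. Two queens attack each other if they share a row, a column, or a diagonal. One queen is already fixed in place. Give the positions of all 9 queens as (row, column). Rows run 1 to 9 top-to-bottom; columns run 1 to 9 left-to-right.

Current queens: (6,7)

(1,6) (2,1) (3,5) (4,2) (5,9) (6,7) (7,4) (8,8) (9,3)

Row 1: attacked by (6,7)→{2,7}. Safe: 1, 3, 4, 5, 6, 8, 9. Place at column 6.
Row 2: attacked by (1,6)→{5,6,7}; (6,7)→{3,7}. Safe: 1, 2, 4, 8, 9. Place at column 1.
Row 3: attacked by (1,6)→{4,6,8}; (2,1)→{1,2}; (6,7)→{4,7}. Safe: 3, 5, 9. Place at column 5.
Row 4: attacked by (1,6)→{3,6,9}; (2,1)→{1,3}; (3,5)→{4,5,6}; (6,7)→{5,7,9}. Safe: 2, 8. Place at column 2.
Row 5: attacked by (1,6)→{2,6}; (2,1)→{1,4}; (3,5)→{3,5,7}; (4,2)→{1,2,3}; (6,7)→{6,7,8}. Safe: 9. Place at column 9.
Row 7: attacked by (1,6)→{6}; (2,1)→{1,6}; (3,5)→{1,5,9}; (4,2)→{2,5}; (5,9)→{7,9}; (6,7)→{6,7,8}. Safe: 3, 4. Place at column 4.
Row 8: attacked by (1,6)→{6}; (2,1)→{1,7}; (3,5)→{5}; (4,2)→{2,6}; (5,9)→{6,9}; (6,7)→{5,7,9}; (7,4)→{3,4,5}. Safe: 8. Place at column 8.
Row 9: attacked by (1,6)→{6}; (2,1)→{1,8}; (3,5)→{5}; (4,2)→{2,7}; (5,9)→{5,9}; (6,7)→{4,7}; (7,4)→{2,4,6}; (8,8)→{7,8,9}. Safe: 3. Place at column 3.
Columns [6, 1, 5, 2, 9, 7, 4, 8, 3], r−c [-5, 1, -2, 2, -4, -1, 3, 0, 6], r+c [7, 3, 8, 6, 14, 13, 11, 16, 12] are all distinct, so no two queens attack.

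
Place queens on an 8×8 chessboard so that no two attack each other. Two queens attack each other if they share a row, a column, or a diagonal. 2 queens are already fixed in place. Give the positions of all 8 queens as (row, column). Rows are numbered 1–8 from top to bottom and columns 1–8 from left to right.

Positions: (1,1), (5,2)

(1,1) (2,7) (3,5) (4,8) (5,2) (6,4) (7,6) (8,3)

Row 2: attacked by (1,1)→{1,2}; (5,2)→{2,5}. Safe: 3, 4, 6, 7, 8. Place at column 7.
Row 3: attacked by (1,1)→{1,3}; (2,7)→{6,7,8}; (5,2)→{2,4}. Safe: 5. Place at column 5.
Row 4: attacked by (1,1)→{1,4}; (2,7)→{5,7}; (3,5)→{4,5,6}; (5,2)→{1,2,3}. Safe: 8. Place at column 8.
Row 6: attacked by (1,1)→{1,6}; (2,7)→{3,7}; (3,5)→{2,5,8}; (4,8)→{6,8}; (5,2)→{1,2,3}. Safe: 4. Place at column 4.
Row 7: attacked by (1,1)→{1,7}; (2,7)→{2,7}; (3,5)→{1,5}; (4,8)→{5,8}; (5,2)→{2,4}; (6,4)→{3,4,5}. Safe: 6. Place at column 6.
Row 8: attacked by (1,1)→{1,8}; (2,7)→{1,7}; (3,5)→{5}; (4,8)→{4,8}; (5,2)→{2,5}; (6,4)→{2,4,6}; (7,6)→{5,6,7}. Safe: 3. Place at column 3.
Columns [1, 7, 5, 8, 2, 4, 6, 3], r−c [0, -5, -2, -4, 3, 2, 1, 5], r+c [2, 9, 8, 12, 7, 10, 13, 11] are all distinct, so no two queens attack.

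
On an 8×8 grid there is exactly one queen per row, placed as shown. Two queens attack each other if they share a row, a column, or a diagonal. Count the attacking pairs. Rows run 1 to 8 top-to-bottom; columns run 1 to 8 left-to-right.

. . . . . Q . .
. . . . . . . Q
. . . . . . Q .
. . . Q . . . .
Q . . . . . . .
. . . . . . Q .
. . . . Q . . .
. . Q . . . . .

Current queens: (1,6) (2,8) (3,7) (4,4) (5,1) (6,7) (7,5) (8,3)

2

Same column: (3,7)–(6,7) (column 7).
Same diagonal: (2,8)–(3,7) (|2−3| = |8−7| = 1).
Total attacking pairs: 2.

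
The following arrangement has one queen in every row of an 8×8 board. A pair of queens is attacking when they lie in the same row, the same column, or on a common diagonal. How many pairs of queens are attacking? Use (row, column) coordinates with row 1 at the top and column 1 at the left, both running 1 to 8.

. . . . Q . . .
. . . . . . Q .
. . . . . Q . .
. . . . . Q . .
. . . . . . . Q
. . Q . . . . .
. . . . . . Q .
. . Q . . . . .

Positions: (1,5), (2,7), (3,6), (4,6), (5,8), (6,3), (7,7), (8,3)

Same column: (2,7)–(7,7) (column 7); (3,6)–(4,6) (column 6); (6,3)–(8,3) (column 3).
Same diagonal: (2,7)–(3,6) (|2−3| = |7−6| = 1); (2,7)–(6,3) (|2−6| = |7−3| = 4); (3,6)–(5,8) (|3−5| = |6−8| = 2); (3,6)–(6,3) (|3−6| = |6−3| = 3).
Total attacking pairs: 7.

7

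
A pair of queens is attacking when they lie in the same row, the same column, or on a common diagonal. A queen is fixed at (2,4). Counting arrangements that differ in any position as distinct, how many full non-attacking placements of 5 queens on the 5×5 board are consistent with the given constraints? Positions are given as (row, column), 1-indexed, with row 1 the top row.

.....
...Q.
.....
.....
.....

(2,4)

Branch on row 1: col 1 → 1; col 2 → 1.
Sum: 1 + 1 = 2.

2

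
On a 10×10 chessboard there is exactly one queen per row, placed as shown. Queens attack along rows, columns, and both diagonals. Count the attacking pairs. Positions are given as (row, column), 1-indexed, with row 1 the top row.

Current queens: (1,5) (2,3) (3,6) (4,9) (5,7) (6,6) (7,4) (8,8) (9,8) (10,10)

6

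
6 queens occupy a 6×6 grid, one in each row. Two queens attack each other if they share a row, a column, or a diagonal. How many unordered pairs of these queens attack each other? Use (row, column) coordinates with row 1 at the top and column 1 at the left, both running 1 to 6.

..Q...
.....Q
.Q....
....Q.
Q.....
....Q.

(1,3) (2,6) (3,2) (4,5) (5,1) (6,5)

2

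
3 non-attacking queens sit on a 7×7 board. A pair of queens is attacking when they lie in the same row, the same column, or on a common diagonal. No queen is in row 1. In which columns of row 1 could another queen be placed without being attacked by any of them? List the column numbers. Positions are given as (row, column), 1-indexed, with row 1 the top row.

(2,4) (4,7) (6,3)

columns 1, 2, 6

(2,4) attacks row 1 at column 4 and diagonals 3, 5.
(4,7) attacks row 1 at column 7 and diagonals 4.
(6,3) attacks row 1 at column 3.
Attacked columns: {3, 4, 5, 7}. Safe: {1, 2, 6}.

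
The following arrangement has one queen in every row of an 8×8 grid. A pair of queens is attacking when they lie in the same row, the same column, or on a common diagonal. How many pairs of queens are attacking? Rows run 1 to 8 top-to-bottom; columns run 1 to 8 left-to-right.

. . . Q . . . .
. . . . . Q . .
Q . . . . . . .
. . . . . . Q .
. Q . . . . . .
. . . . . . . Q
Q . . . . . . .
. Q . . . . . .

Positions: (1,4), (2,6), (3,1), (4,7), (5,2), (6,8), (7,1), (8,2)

5

Same column: (3,1)–(7,1) (column 1); (5,2)–(8,2) (column 2).
Same diagonal: (1,4)–(4,7) (|1−4| = |4−7| = 3); (2,6)–(7,1) (|2−7| = |6−1| = 5); (7,1)–(8,2) (|7−8| = |1−2| = 1).
Total attacking pairs: 5.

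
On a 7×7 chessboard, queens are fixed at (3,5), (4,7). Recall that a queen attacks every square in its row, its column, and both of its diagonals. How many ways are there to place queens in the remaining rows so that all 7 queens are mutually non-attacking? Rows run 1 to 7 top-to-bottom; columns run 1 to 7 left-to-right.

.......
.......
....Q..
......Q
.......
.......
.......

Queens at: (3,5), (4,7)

Branch on row 1: col 1 → 1; col 2 → 0; col 6 → 1.
Sum: 1 + 0 + 1 = 2.

2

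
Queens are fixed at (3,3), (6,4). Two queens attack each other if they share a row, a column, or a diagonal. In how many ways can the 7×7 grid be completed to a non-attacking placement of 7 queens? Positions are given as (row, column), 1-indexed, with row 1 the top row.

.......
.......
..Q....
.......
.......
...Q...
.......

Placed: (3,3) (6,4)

2

Branch on row 1: col 2 → 1; col 6 → 0; col 7 → 1.
Sum: 1 + 0 + 1 = 2.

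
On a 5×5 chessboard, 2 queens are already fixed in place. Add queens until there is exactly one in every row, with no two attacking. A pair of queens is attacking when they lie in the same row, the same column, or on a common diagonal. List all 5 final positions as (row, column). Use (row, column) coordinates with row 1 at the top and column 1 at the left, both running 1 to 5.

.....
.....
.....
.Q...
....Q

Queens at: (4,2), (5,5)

Row 1: attacked by (4,2)→{2,5}; (5,5)→{1,5}. Safe: 3, 4. Place at column 3.
Row 2: attacked by (1,3)→{2,3,4}; (4,2)→{2,4}; (5,5)→{2,5}. Safe: 1. Place at column 1.
Row 3: attacked by (1,3)→{1,3,5}; (2,1)→{1,2}; (4,2)→{1,2,3}; (5,5)→{3,5}. Safe: 4. Place at column 4.
Columns [3, 1, 4, 2, 5], r−c [-2, 1, -1, 2, 0], r+c [4, 3, 7, 6, 10] are all distinct, so no two queens attack.

(1,3) (2,1) (3,4) (4,2) (5,5)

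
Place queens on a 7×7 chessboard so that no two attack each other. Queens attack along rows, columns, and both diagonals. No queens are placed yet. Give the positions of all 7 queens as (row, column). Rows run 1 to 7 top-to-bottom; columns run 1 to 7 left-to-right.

(1,2) (2,4) (3,1) (4,7) (5,5) (6,3) (7,6)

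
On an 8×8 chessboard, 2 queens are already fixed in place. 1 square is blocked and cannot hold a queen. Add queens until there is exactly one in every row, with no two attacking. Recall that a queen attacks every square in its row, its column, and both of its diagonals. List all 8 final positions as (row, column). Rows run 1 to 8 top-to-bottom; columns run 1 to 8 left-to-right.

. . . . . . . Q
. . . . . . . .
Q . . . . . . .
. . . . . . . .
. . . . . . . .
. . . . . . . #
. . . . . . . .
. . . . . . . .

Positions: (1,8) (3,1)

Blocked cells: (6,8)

(1,8) (2,3) (3,1) (4,6) (5,2) (6,5) (7,7) (8,4)

Row 2: attacked by (1,8)→{7,8}; (3,1)→{1,2}. Safe: 3, 4, 5, 6. Place at column 3.
Row 4: attacked by (1,8)→{5,8}; (2,3)→{1,3,5}; (3,1)→{1,2}. Safe: 4, 6, 7. Place at column 6.
Row 5: attacked by (1,8)→{4,8}; (2,3)→{3,6}; (3,1)→{1,3}; (4,6)→{5,6,7}. Safe: 2. Place at column 2.
Row 6: attacked by (1,8)→{3,8}; (2,3)→{3,7}; (3,1)→{1,4}; (4,6)→{4,6,8}; (5,2)→{1,2,3}. Blocked: 8. Safe: 5. Place at column 5.
Row 7: attacked by (1,8)→{2,8}; (2,3)→{3,8}; (3,1)→{1,5}; (4,6)→{3,6}; (5,2)→{2,4}; (6,5)→{4,5,6}. Safe: 7. Place at column 7.
Row 8: attacked by (1,8)→{1,8}; (2,3)→{3}; (3,1)→{1,6}; (4,6)→{2,6}; (5,2)→{2,5}; (6,5)→{3,5,7}; (7,7)→{6,7,8}. Safe: 4. Place at column 4.
Columns [8, 3, 1, 6, 2, 5, 7, 4], r−c [-7, -1, 2, -2, 3, 1, 0, 4], r+c [9, 5, 4, 10, 7, 11, 14, 12] are all distinct, so no two queens attack.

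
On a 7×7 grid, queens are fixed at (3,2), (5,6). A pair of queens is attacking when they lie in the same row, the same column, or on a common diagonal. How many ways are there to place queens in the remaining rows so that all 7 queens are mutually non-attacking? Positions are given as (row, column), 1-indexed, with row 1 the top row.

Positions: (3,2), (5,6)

Branch on row 1: col 1 → 0; col 3 → 1; col 5 → 1; col 7 → 0.
Sum: 0 + 1 + 1 + 0 = 2.

2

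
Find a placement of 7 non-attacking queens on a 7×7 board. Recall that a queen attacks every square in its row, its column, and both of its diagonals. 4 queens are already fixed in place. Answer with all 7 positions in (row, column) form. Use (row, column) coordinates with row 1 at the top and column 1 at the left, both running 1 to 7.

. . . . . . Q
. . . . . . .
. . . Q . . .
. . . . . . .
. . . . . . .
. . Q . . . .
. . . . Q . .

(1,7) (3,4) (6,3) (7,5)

Row 2: attacked by (1,7)→{6,7}; (3,4)→{3,4,5}; (6,3)→{3,7}; (7,5)→{5}. Safe: 1, 2. Place at column 2.
Row 4: attacked by (1,7)→{4,7}; (2,2)→{2,4}; (3,4)→{3,4,5}; (6,3)→{1,3,5}; (7,5)→{2,5}. Safe: 6. Place at column 6.
Row 5: attacked by (1,7)→{3,7}; (2,2)→{2,5}; (3,4)→{2,4,6}; (4,6)→{5,6,7}; (6,3)→{2,3,4}; (7,5)→{3,5,7}. Safe: 1. Place at column 1.
Columns [7, 2, 4, 6, 1, 3, 5], r−c [-6, 0, -1, -2, 4, 3, 2], r+c [8, 4, 7, 10, 6, 9, 12] are all distinct, so no two queens attack.

(1,7) (2,2) (3,4) (4,6) (5,1) (6,3) (7,5)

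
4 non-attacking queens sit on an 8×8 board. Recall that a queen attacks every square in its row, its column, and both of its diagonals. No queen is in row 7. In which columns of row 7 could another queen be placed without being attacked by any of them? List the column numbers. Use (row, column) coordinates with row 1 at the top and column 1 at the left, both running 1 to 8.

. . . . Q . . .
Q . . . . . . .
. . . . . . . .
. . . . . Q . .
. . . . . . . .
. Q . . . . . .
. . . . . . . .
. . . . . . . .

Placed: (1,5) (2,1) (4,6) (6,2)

columns 4, 7, 8

(1,5) attacks row 7 at column 5.
(2,1) attacks row 7 at column 1 and diagonals 6.
(4,6) attacks row 7 at column 6 and diagonals 3.
(6,2) attacks row 7 at column 2 and diagonals 1, 3.
Attacked columns: {1, 2, 3, 5, 6}. Safe: {4, 7, 8}.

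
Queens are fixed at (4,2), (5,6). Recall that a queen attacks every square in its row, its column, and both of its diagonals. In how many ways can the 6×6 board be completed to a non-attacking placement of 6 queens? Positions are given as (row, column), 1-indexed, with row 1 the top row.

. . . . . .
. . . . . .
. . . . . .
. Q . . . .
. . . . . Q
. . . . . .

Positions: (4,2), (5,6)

1

Branch on row 1: col 1 → 0; col 3 → 0; col 4 → 1.
Sum: 0 + 0 + 1 = 1.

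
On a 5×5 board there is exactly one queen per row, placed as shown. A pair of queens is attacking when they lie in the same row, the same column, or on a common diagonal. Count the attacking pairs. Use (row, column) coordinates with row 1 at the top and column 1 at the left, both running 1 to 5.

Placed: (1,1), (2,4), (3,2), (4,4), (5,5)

Same column: (2,4)–(4,4) (column 4).
Same diagonal: (1,1)–(4,4) (|1−4| = |1−4| = 3); (1,1)–(5,5) (|1−5| = |1−5| = 4); (4,4)–(5,5) (|4−5| = |4−5| = 1).
Total attacking pairs: 4.

4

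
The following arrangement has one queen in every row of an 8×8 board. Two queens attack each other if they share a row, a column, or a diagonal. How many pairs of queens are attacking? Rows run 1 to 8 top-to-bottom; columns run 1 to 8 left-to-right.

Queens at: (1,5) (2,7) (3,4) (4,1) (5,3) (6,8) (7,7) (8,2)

2

Same column: (2,7)–(7,7) (column 7).
Same diagonal: (6,8)–(7,7) (|6−7| = |8−7| = 1).
Total attacking pairs: 2.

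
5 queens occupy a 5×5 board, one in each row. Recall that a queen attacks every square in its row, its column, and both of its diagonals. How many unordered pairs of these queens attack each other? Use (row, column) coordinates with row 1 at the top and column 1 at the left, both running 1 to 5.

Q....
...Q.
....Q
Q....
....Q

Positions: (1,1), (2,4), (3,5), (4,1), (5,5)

4

Same column: (1,1)–(4,1) (column 1); (3,5)–(5,5) (column 5).
Same diagonal: (1,1)–(5,5) (|1−5| = |1−5| = 4); (2,4)–(3,5) (|2−3| = |4−5| = 1).
Total attacking pairs: 4.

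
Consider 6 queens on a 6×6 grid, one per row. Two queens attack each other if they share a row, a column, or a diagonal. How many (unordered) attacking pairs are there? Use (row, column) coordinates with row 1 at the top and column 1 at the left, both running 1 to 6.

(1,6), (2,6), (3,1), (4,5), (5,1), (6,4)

Same column: (1,6)–(2,6) (column 6); (3,1)–(5,1) (column 1).
Same diagonal: (3,1)–(6,4) (|3−6| = |1−4| = 3).
Total attacking pairs: 3.

3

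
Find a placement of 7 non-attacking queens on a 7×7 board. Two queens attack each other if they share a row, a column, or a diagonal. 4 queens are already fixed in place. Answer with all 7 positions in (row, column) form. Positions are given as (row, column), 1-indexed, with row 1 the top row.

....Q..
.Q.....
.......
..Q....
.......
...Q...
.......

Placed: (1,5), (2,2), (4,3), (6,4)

Row 3: attacked by (1,5)→{3,5,7}; (2,2)→{1,2,3}; (4,3)→{2,3,4}; (6,4)→{1,4,7}. Safe: 6. Place at column 6.
Row 5: attacked by (1,5)→{1,5}; (2,2)→{2,5}; (3,6)→{4,6}; (4,3)→{2,3,4}; (6,4)→{3,4,5}. Safe: 7. Place at column 7.
Row 7: attacked by (1,5)→{5}; (2,2)→{2,7}; (3,6)→{2,6}; (4,3)→{3,6}; (5,7)→{5,7}; (6,4)→{3,4,5}. Safe: 1. Place at column 1.
Columns [5, 2, 6, 3, 7, 4, 1], r−c [-4, 0, -3, 1, -2, 2, 6], r+c [6, 4, 9, 7, 12, 10, 8] are all distinct, so no two queens attack.

(1,5) (2,2) (3,6) (4,3) (5,7) (6,4) (7,1)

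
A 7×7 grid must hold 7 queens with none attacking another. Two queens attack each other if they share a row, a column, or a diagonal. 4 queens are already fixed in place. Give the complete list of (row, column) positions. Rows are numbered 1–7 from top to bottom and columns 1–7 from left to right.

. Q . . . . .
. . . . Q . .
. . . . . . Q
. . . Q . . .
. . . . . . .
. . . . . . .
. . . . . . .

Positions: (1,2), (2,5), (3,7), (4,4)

(1,2) (2,5) (3,7) (4,4) (5,1) (6,3) (7,6)

Row 5: attacked by (1,2)→{2,6}; (2,5)→{2,5}; (3,7)→{5,7}; (4,4)→{3,4,5}. Safe: 1. Place at column 1.
Row 6: attacked by (1,2)→{2,7}; (2,5)→{1,5}; (3,7)→{4,7}; (4,4)→{2,4,6}; (5,1)→{1,2}. Safe: 3. Place at column 3.
Row 7: attacked by (1,2)→{2}; (2,5)→{5}; (3,7)→{3,7}; (4,4)→{1,4,7}; (5,1)→{1,3}; (6,3)→{2,3,4}. Safe: 6. Place at column 6.
Columns [2, 5, 7, 4, 1, 3, 6], r−c [-1, -3, -4, 0, 4, 3, 1], r+c [3, 7, 10, 8, 6, 9, 13] are all distinct, so no two queens attack.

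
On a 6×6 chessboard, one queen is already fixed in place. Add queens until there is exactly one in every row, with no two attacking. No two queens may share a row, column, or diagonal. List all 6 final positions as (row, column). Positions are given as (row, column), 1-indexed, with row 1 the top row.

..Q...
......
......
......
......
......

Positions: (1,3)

(1,3) (2,6) (3,2) (4,5) (5,1) (6,4)

Row 2: attacked by (1,3)→{2,3,4}. Safe: 1, 5, 6. Place at column 6.
Row 3: attacked by (1,3)→{1,3,5}; (2,6)→{5,6}. Safe: 2, 4. Place at column 2.
Row 4: attacked by (1,3)→{3,6}; (2,6)→{4,6}; (3,2)→{1,2,3}. Safe: 5. Place at column 5.
Row 5: attacked by (1,3)→{3}; (2,6)→{3,6}; (3,2)→{2,4}; (4,5)→{4,5,6}. Safe: 1. Place at column 1.
Row 6: attacked by (1,3)→{3}; (2,6)→{2,6}; (3,2)→{2,5}; (4,5)→{3,5}; (5,1)→{1,2}. Safe: 4. Place at column 4.
Columns [3, 6, 2, 5, 1, 4], r−c [-2, -4, 1, -1, 4, 2], r+c [4, 8, 5, 9, 6, 10] are all distinct, so no two queens attack.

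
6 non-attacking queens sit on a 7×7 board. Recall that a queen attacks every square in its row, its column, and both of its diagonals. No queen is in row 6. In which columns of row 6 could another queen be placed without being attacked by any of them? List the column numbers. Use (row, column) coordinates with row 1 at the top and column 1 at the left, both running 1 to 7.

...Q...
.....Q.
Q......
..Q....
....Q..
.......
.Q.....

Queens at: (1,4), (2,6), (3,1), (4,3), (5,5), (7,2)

columns 7

(1,4) attacks row 6 at column 4.
(2,6) attacks row 6 at column 6 and diagonals 2.
(3,1) attacks row 6 at column 1 and diagonals 4.
(4,3) attacks row 6 at column 3 and diagonals 1, 5.
(5,5) attacks row 6 at column 5 and diagonals 4, 6.
(7,2) attacks row 6 at column 2 and diagonals 1, 3.
Attacked columns: {1, 2, 3, 4, 5, 6}. Safe: {7}.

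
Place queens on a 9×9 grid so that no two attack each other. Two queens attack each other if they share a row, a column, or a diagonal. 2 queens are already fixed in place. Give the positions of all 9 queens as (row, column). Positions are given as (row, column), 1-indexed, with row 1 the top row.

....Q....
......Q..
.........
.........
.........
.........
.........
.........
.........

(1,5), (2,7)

Row 3: attacked by (1,5)→{3,5,7}; (2,7)→{6,7,8}. Safe: 1, 2, 4, 9. Place at column 1.
Row 4: attacked by (1,5)→{2,5,8}; (2,7)→{5,7,9}; (3,1)→{1,2}. Safe: 3, 4, 6. Place at column 4.
Row 5: attacked by (1,5)→{1,5,9}; (2,7)→{4,7}; (3,1)→{1,3}; (4,4)→{3,4,5}. Safe: 2, 6, 8. Place at column 2.
Row 6: attacked by (1,5)→{5}; (2,7)→{3,7}; (3,1)→{1,4}; (4,4)→{2,4,6}; (5,2)→{1,2,3}. Safe: 8, 9. Place at column 8.
Row 7: attacked by (1,5)→{5}; (2,7)→{2,7}; (3,1)→{1,5}; (4,4)→{1,4,7}; (5,2)→{2,4}; (6,8)→{7,8,9}. Safe: 3, 6. Place at column 6.
Row 8: attacked by (1,5)→{5}; (2,7)→{1,7}; (3,1)→{1,6}; (4,4)→{4,8}; (5,2)→{2,5}; (6,8)→{6,8}; (7,6)→{5,6,7}. Safe: 3, 9. Place at column 9.
Row 9: attacked by (1,5)→{5}; (2,7)→{7}; (3,1)→{1,7}; (4,4)→{4,9}; (5,2)→{2,6}; (6,8)→{5,8}; (7,6)→{4,6,8}; (8,9)→{8,9}. Safe: 3. Place at column 3.
Columns [5, 7, 1, 4, 2, 8, 6, 9, 3], r−c [-4, -5, 2, 0, 3, -2, 1, -1, 6], r+c [6, 9, 4, 8, 7, 14, 13, 17, 12] are all distinct, so no two queens attack.

(1,5) (2,7) (3,1) (4,4) (5,2) (6,8) (7,6) (8,9) (9,3)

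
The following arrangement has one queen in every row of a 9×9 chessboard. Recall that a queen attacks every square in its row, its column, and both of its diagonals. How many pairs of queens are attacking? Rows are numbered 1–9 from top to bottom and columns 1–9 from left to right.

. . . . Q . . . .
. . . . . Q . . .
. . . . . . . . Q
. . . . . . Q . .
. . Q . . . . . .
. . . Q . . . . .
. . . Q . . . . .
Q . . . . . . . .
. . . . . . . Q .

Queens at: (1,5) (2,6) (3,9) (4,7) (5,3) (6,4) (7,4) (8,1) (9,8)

Same column: (6,4)–(7,4) (column 4).
Same diagonal: (1,5)–(2,6) (|1−2| = |5−6| = 1); (2,6)–(5,3) (|2−5| = |6−3| = 3); (4,7)–(7,4) (|4−7| = |7−4| = 3); (5,3)–(6,4) (|5−6| = |3−4| = 1).
Total attacking pairs: 5.

5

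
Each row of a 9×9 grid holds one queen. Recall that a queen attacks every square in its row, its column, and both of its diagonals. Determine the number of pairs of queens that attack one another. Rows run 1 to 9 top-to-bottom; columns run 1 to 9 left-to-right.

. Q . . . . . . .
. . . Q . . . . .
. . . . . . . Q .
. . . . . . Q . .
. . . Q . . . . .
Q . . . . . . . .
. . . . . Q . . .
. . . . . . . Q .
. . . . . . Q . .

6

Same column: (2,4)–(5,4) (column 4); (3,8)–(8,8) (column 8); (4,7)–(9,7) (column 7).
Same diagonal: (3,8)–(4,7) (|3−4| = |8−7| = 1); (5,4)–(7,6) (|5−7| = |4−6| = 2); (8,8)–(9,7) (|8−9| = |8−7| = 1).
Total attacking pairs: 6.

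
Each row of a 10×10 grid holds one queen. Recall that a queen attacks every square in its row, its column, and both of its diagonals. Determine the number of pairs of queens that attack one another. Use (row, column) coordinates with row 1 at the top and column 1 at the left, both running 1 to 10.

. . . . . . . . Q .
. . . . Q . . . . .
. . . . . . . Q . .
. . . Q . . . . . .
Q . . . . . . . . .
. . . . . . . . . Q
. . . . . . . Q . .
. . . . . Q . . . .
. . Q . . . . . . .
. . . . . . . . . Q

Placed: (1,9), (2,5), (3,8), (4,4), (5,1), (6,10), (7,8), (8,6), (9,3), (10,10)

3

Same column: (3,8)–(7,8) (column 8); (6,10)–(10,10) (column 10).
Same diagonal: (4,4)–(10,10) (|4−10| = |4−10| = 6).
Total attacking pairs: 3.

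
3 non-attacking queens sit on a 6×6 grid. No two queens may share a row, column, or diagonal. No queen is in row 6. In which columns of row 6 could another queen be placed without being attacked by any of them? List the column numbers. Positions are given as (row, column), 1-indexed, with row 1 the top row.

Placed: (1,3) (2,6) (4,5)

columns 1, 4

(1,3) attacks row 6 at column 3.
(2,6) attacks row 6 at column 6 and diagonals 2.
(4,5) attacks row 6 at column 5 and diagonals 3.
Attacked columns: {2, 3, 5, 6}. Safe: {1, 4}.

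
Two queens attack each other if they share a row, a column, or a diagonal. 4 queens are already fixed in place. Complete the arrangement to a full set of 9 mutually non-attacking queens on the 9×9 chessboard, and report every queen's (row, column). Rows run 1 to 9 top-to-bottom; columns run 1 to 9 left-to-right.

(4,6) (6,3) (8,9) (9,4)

(1,7) (2,2) (3,8) (4,6) (5,1) (6,3) (7,5) (8,9) (9,4)

Row 1: attacked by (4,6)→{3,6,9}; (6,3)→{3,8}; (8,9)→{2,9}; (9,4)→{4}. Safe: 1, 5, 7. Place at column 7.
Row 2: attacked by (1,7)→{6,7,8}; (4,6)→{4,6,8}; (6,3)→{3,7}; (8,9)→{3,9}; (9,4)→{4}. Safe: 1, 2, 5. Place at column 2.
Row 3: attacked by (1,7)→{5,7,9}; (2,2)→{1,2,3}; (4,6)→{5,6,7}; (6,3)→{3,6}; (8,9)→{4,9}; (9,4)→{4}. Safe: 8. Place at column 8.
Row 5: attacked by (1,7)→{3,7}; (2,2)→{2,5}; (3,8)→{6,8}; (4,6)→{5,6,7}; (6,3)→{2,3,4}; (8,9)→{6,9}; (9,4)→{4,8}. Safe: 1. Place at column 1.
Row 7: attacked by (1,7)→{1,7}; (2,2)→{2,7}; (3,8)→{4,8}; (4,6)→{3,6,9}; (5,1)→{1,3}; (6,3)→{2,3,4}; (8,9)→{8,9}; (9,4)→{2,4,6}. Safe: 5. Place at column 5.
Columns [7, 2, 8, 6, 1, 3, 5, 9, 4], r−c [-6, 0, -5, -2, 4, 3, 2, -1, 5], r+c [8, 4, 11, 10, 6, 9, 12, 17, 13] are all distinct, so no two queens attack.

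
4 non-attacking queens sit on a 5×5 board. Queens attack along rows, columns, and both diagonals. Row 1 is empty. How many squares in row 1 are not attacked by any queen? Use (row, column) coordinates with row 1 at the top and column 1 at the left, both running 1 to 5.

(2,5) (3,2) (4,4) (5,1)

1

(2,5) attacks row 1 at column 5 and diagonals 4.
(3,2) attacks row 1 at column 2 and diagonals 4.
(4,4) attacks row 1 at column 4 and diagonals 1.
(5,1) attacks row 1 at column 1 and diagonals 5.
Attacked columns: {1, 2, 4, 5}. Safe: {3}.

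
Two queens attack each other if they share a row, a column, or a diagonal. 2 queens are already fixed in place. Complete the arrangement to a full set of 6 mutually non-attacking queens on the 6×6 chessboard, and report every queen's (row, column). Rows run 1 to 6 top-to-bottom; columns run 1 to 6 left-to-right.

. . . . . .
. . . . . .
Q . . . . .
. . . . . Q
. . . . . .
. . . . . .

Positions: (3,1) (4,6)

Row 1: attacked by (3,1)→{1,3}; (4,6)→{3,6}. Safe: 2, 4, 5. Place at column 5.
Row 2: attacked by (1,5)→{4,5,6}; (3,1)→{1,2}; (4,6)→{4,6}. Safe: 3. Place at column 3.
Row 5: attacked by (1,5)→{1,5}; (2,3)→{3,6}; (3,1)→{1,3}; (4,6)→{5,6}. Safe: 2, 4. Place at column 4.
Row 6: attacked by (1,5)→{5}; (2,3)→{3}; (3,1)→{1,4}; (4,6)→{4,6}; (5,4)→{3,4,5}. Safe: 2. Place at column 2.
Columns [5, 3, 1, 6, 4, 2], r−c [-4, -1, 2, -2, 1, 4], r+c [6, 5, 4, 10, 9, 8] are all distinct, so no two queens attack.

(1,5) (2,3) (3,1) (4,6) (5,4) (6,2)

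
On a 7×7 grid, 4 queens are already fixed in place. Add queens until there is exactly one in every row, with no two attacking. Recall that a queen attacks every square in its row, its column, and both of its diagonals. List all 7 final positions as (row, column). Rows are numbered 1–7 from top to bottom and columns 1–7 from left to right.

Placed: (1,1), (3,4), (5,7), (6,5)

Row 2: attacked by (1,1)→{1,2}; (3,4)→{3,4,5}; (5,7)→{4,7}; (6,5)→{1,5}. Safe: 6. Place at column 6.
Row 4: attacked by (1,1)→{1,4}; (2,6)→{4,6}; (3,4)→{3,4,5}; (5,7)→{6,7}; (6,5)→{3,5,7}. Safe: 2. Place at column 2.
Row 7: attacked by (1,1)→{1,7}; (2,6)→{1,6}; (3,4)→{4}; (4,2)→{2,5}; (5,7)→{5,7}; (6,5)→{4,5,6}. Safe: 3. Place at column 3.
Columns [1, 6, 4, 2, 7, 5, 3], r−c [0, -4, -1, 2, -2, 1, 4], r+c [2, 8, 7, 6, 12, 11, 10] are all distinct, so no two queens attack.

(1,1) (2,6) (3,4) (4,2) (5,7) (6,5) (7,3)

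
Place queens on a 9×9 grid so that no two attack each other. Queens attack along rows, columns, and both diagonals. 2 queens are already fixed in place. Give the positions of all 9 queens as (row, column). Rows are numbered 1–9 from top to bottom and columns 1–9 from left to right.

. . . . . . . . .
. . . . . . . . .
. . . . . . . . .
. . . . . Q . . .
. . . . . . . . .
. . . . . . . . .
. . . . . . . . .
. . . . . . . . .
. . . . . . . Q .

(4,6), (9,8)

Row 1: attacked by (4,6)→{3,6,9}; (9,8)→{8}. Safe: 1, 2, 4, 5, 7. Place at column 1.
Row 2: attacked by (1,1)→{1,2}; (4,6)→{4,6,8}; (9,8)→{1,8}. Safe: 3, 5, 7, 9. Place at column 7.
Row 3: attacked by (1,1)→{1,3}; (2,7)→{6,7,8}; (4,6)→{5,6,7}; (9,8)→{2,8}. Safe: 4, 9. Place at column 4.
Row 5: attacked by (1,1)→{1,5}; (2,7)→{4,7}; (3,4)→{2,4,6}; (4,6)→{5,6,7}; (9,8)→{4,8}. Safe: 3, 9. Place at column 9.
Row 6: attacked by (1,1)→{1,6}; (2,7)→{3,7}; (3,4)→{1,4,7}; (4,6)→{4,6,8}; (5,9)→{8,9}; (9,8)→{5,8}. Safe: 2. Place at column 2.
Row 7: attacked by (1,1)→{1,7}; (2,7)→{2,7}; (3,4)→{4,8}; (4,6)→{3,6,9}; (5,9)→{7,9}; (6,2)→{1,2,3}; (9,8)→{6,8}. Safe: 5. Place at column 5.
Row 8: attacked by (1,1)→{1,8}; (2,7)→{1,7}; (3,4)→{4,9}; (4,6)→{2,6}; (5,9)→{6,9}; (6,2)→{2,4}; (7,5)→{4,5,6}; (9,8)→{7,8,9}. Safe: 3. Place at column 3.
Columns [1, 7, 4, 6, 9, 2, 5, 3, 8], r−c [0, -5, -1, -2, -4, 4, 2, 5, 1], r+c [2, 9, 7, 10, 14, 8, 12, 11, 17] are all distinct, so no two queens attack.

(1,1) (2,7) (3,4) (4,6) (5,9) (6,2) (7,5) (8,3) (9,8)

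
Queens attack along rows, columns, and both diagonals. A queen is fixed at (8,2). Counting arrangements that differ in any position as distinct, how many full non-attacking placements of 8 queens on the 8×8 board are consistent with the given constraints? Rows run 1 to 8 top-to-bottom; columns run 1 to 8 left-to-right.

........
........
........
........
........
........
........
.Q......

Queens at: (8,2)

8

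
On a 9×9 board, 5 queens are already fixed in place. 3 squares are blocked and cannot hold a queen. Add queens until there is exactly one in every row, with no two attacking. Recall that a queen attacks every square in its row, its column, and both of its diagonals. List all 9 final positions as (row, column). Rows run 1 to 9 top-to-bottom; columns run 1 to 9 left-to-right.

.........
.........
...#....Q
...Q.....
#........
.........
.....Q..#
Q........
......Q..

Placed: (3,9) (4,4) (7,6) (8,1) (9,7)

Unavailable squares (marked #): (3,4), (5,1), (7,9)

(1,5) (2,3) (3,9) (4,4) (5,2) (6,8) (7,6) (8,1) (9,7)

Row 1: attacked by (3,9)→{7,9}; (4,4)→{1,4,7}; (7,6)→{6}; (8,1)→{1,8}; (9,7)→{7}. Safe: 2, 3, 5. Place at column 5.
Row 2: attacked by (1,5)→{4,5,6}; (3,9)→{8,9}; (4,4)→{2,4,6}; (7,6)→{1,6}; (8,1)→{1,7}; (9,7)→{7}. Safe: 3. Place at column 3.
Row 5: attacked by (1,5)→{1,5,9}; (2,3)→{3,6}; (3,9)→{7,9}; (4,4)→{3,4,5}; (7,6)→{4,6,8}; (8,1)→{1,4}; (9,7)→{3,7}. Blocked: 1. Safe: 2. Place at column 2.
Row 6: attacked by (1,5)→{5}; (2,3)→{3,7}; (3,9)→{6,9}; (4,4)→{2,4,6}; (5,2)→{1,2,3}; (7,6)→{5,6,7}; (8,1)→{1,3}; (9,7)→{4,7}. Safe: 8. Place at column 8.
Columns [5, 3, 9, 4, 2, 8, 6, 1, 7], r−c [-4, -1, -6, 0, 3, -2, 1, 7, 2], r+c [6, 5, 12, 8, 7, 14, 13, 9, 16] are all distinct, so no two queens attack.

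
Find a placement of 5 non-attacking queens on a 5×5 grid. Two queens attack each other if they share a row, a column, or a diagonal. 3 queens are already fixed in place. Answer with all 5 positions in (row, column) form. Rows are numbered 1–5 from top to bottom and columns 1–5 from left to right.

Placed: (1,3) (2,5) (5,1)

Row 3: attacked by (1,3)→{1,3,5}; (2,5)→{4,5}; (5,1)→{1,3}. Safe: 2. Place at column 2.
Row 4: attacked by (1,3)→{3}; (2,5)→{3,5}; (3,2)→{1,2,3}; (5,1)→{1,2}. Safe: 4. Place at column 4.
Columns [3, 5, 2, 4, 1], r−c [-2, -3, 1, 0, 4], r+c [4, 7, 5, 8, 6] are all distinct, so no two queens attack.

(1,3) (2,5) (3,2) (4,4) (5,1)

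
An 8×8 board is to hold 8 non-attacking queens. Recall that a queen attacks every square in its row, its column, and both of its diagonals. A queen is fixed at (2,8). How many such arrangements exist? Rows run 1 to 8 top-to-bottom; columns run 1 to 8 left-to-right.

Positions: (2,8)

Branch on row 1: col 1 → 0; col 2 → 1; col 3 → 1; col 4 → 3; col 5 → 2; col 6 → 1.
Sum: 0 + 1 + 1 + 3 + 2 + 1 = 8.

8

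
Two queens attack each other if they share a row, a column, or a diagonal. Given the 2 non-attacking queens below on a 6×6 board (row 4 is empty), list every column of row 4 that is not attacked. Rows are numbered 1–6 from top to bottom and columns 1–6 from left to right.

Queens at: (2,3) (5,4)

columns 2, 6

(2,3) attacks row 4 at column 3 and diagonals 1, 5.
(5,4) attacks row 4 at column 4 and diagonals 3, 5.
Attacked columns: {1, 3, 4, 5}. Safe: {2, 6}.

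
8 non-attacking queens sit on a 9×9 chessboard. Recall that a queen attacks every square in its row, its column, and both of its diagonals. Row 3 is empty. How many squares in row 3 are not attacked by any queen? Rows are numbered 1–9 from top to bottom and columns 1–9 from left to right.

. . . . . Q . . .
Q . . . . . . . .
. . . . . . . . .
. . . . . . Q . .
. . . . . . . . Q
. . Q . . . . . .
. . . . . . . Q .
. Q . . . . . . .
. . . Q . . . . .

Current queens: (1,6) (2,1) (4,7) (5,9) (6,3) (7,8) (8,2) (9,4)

(1,6) attacks row 3 at column 6 and diagonals 4, 8.
(2,1) attacks row 3 at column 1 and diagonals 2.
(4,7) attacks row 3 at column 7 and diagonals 6, 8.
(5,9) attacks row 3 at column 9 and diagonals 7.
(6,3) attacks row 3 at column 3 and diagonals 6.
(7,8) attacks row 3 at column 8 and diagonals 4.
(8,2) attacks row 3 at column 2 and diagonals 7.
(9,4) attacks row 3 at column 4.
Attacked columns: {1, 2, 3, 4, 6, 7, 8, 9}. Safe: {5}.

1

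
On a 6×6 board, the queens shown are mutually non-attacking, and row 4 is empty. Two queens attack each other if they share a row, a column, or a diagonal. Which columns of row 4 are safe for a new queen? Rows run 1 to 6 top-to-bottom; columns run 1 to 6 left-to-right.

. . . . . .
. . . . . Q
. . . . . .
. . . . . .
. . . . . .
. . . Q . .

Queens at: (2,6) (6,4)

(2,6) attacks row 4 at column 6 and diagonals 4.
(6,4) attacks row 4 at column 4 and diagonals 2, 6.
Attacked columns: {2, 4, 6}. Safe: {1, 3, 5}.

columns 1, 3, 5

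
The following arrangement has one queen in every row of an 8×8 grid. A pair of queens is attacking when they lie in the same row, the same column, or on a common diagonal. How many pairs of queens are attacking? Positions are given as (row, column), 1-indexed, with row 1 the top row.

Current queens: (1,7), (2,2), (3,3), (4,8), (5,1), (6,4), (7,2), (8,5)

3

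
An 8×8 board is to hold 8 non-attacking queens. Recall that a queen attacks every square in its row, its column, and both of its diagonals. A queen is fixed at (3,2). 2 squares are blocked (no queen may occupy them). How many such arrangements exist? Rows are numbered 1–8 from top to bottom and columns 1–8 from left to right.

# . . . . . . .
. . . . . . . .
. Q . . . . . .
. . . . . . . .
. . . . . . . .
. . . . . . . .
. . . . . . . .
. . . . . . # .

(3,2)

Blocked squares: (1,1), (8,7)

Branch on row 1: col 3 → 7; col 5 → 3; col 6 → 2; col 7 → 2; col 8 → 0.
Sum: 7 + 3 + 2 + 2 + 0 = 14.

14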